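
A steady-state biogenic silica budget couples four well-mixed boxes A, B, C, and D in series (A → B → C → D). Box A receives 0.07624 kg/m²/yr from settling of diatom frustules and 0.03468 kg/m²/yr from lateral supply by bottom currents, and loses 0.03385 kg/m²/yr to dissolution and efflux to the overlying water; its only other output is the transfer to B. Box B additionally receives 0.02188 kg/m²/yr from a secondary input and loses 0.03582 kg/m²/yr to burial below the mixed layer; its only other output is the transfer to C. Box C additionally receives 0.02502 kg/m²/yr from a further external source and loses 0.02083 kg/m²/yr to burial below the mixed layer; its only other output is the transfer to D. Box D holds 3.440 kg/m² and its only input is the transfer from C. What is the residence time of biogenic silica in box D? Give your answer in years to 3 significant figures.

51.1 yr

Box A: F(A→B) = (0.07624 + 0.03468) − 0.03385 = 0.077070 kg/m²/yr.
Box B: F(B→C) = (0.077070 + 0.02188) − 0.03582 = 0.063130 kg/m²/yr.
Box C: F(C→D) = (0.063130 + 0.02502) − 0.02083 = 0.067320 kg/m²/yr.
Box D throughput = its input = 0.067320 kg/m²/yr; τ = 3.440 / 0.067320 = 51.10 yr.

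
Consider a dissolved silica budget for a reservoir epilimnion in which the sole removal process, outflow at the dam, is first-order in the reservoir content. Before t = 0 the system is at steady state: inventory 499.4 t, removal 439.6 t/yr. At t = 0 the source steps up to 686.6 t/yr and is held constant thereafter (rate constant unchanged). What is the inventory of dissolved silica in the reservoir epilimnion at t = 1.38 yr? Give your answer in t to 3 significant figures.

697 t

Residence time τ = M₀/F₀ = 1.136 yr. The eventual steady state is M_∞ = M₀·(F₁/F₀) = 499.4 × 686.6/439.6 = 780.00 t.
The anomaly ΔM(t) = M(t) − M_∞ decays as ΔM₀·e^(−t/τ) with ΔM₀ = 499.4 − 780.00 = −280.6 t.
At t = 1.38 yr, e^(−t/τ) = e^(−1.215) = 0.2968, so ΔM = −83.28 t and M = 780.00 − 83.28 = 696.72 t.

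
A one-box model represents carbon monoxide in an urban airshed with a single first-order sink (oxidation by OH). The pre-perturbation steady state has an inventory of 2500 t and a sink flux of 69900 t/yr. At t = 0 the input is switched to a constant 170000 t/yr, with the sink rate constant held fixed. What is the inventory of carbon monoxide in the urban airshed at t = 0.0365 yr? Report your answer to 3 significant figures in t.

The sink rate constant is k = F₀/M₀ = 69900/2500 = 27.96 yr⁻¹.
Solving dM/dt = F₁ − kM with M(0) = M₀ gives M(t) = F₁/k + (M₀ − F₁/k)·e^(−kt).
F₁/k = 170000/27.96 = 6080.1 t; kt = 27.96 × 0.0365 = 1.021, e^(−kt) = 0.3604.
M(0.0365) = 6080.1 + (2500 − 6080.1) × 0.3604 = 6080.1 − 1290 = 4789.8 t.

4790 t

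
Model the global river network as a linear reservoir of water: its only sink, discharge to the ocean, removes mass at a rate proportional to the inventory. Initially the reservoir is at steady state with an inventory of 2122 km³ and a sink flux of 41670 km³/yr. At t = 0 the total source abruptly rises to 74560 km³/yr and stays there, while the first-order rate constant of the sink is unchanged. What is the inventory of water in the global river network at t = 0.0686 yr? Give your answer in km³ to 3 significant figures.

τ = M₀/F₀ = 2122/41670 = 0.05092 yr; rate constant k = 1/τ.
New steady state M_∞ = F₁/k = F₁·τ = 74560 × 0.05092 = 3796.9 km³.
M(t) = M_∞ + (M₀ − M_∞)·e^(−t/τ); t/τ = 0.0686/0.05092 = 1.347, so e^(−t/τ) = 0.2600.
M(t) = 3796.9 − 1675 × 0.2600 = 3361.4 km³.

3360 km³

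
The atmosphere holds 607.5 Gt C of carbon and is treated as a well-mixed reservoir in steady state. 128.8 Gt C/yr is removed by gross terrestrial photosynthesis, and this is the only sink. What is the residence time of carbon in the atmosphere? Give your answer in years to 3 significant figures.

τ = M / F = 607.5 / 128.8 = 4.717 yr.

4.72 yr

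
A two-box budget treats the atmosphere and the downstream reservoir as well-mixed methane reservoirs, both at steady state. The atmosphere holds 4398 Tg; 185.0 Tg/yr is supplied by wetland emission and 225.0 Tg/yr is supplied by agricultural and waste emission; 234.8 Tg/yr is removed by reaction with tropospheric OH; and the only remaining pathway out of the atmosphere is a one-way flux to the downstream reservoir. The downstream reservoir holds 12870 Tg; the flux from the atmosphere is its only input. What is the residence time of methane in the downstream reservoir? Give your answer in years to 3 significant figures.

Balance the atmosphere: ΣF_in = 185.0 + 225.0 = 410.00 Tg/yr.
Flux to the downstream reservoir = ΣF_in − (234.8) = 175.20 Tg/yr.
At steady state the output of the downstream reservoir equals its input, 175.20 Tg/yr.
τ = M / F = 12870 / 175.20 = 73.46 yr.

73.5 yr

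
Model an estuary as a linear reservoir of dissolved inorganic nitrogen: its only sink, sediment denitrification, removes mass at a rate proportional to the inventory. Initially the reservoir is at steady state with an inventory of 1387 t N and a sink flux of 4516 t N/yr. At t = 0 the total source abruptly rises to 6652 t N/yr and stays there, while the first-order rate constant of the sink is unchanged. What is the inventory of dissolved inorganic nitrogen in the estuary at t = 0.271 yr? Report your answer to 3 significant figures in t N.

Residence time τ = M₀/F₀ = 0.3071 yr. The eventual steady state is M_∞ = M₀·(F₁/F₀) = 1387 × 6652/4516 = 2043.0 t N.
The anomaly ΔM(t) = M(t) − M_∞ decays as ΔM₀·e^(−t/τ) with ΔM₀ = 1387 − 2043.0 = −656.0 t N.
At t = 0.271 yr, e^(−t/τ) = e^(−0.8824) = 0.4138, so ΔM = −271.5 t N and M = 2043.0 − 271.5 = 1771.6 t N.

1770 t N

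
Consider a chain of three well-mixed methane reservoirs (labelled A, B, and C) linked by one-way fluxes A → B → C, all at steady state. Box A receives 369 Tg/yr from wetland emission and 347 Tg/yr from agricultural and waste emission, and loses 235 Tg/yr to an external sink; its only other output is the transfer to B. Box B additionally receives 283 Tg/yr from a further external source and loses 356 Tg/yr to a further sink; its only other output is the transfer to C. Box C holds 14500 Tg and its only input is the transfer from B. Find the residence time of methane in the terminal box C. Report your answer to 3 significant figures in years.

35.5 yr

Box A: F(A→B) = (369 + 347) − 235 = 481.00 Tg/yr.
Box B: F(B→C) = (481.00 + 283) − 356 = 408.00 Tg/yr.
Box C throughput = its input = 408.00 Tg/yr; τ = 14500 / 408.00 = 35.54 yr.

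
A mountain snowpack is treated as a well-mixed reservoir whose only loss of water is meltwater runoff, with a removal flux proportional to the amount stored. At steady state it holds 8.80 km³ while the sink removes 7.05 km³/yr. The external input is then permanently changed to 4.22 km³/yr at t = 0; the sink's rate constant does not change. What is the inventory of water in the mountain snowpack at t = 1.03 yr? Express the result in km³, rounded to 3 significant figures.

6.82 km³

Residence time τ = M₀/F₀ = 1.248 yr. The eventual steady state is M_∞ = M₀·(F₁/F₀) = 8.80 × 4.22/7.05 = 5.2675 km³.
The anomaly ΔM(t) = M(t) − M_∞ decays as ΔM₀·e^(−t/τ) with ΔM₀ = 8.80 − 5.2675 = 3.532 km³.
At t = 1.03 yr, e^(−t/τ) = e^(−0.8252) = 0.4382, so ΔM = 1.548 km³ and M = 5.2675 + 1.548 = 6.8153 km³.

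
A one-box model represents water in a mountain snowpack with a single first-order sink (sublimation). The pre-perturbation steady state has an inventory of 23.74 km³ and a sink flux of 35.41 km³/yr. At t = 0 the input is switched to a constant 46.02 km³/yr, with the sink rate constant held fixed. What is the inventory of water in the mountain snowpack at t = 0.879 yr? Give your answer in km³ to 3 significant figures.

28.9 km³

Residence time τ = M₀/F₀ = 0.6704 yr. The eventual steady state is M_∞ = M₀·(F₁/F₀) = 23.74 × 46.02/35.41 = 30.853 km³.
The anomaly ΔM(t) = M(t) − M_∞ decays as ΔM₀·e^(−t/τ) with ΔM₀ = 23.74 − 30.853 = −7.113 km³.
At t = 0.879 yr, e^(−t/τ) = e^(−1.311) = 0.2695, so ΔM = −1.917 km³ and M = 30.853 − 1.917 = 28.936 km³.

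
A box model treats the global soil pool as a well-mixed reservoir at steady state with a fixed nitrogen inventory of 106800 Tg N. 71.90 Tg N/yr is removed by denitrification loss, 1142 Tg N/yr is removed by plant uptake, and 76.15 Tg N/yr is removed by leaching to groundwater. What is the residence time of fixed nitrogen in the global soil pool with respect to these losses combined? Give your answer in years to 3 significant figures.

Total removal = 71.90 + 1142 + 76.15 = 1290.0 Tg N/yr.
τ = M / ΣF_out = 106800 / 1290.0 = 82.79 yr.

82.8 yr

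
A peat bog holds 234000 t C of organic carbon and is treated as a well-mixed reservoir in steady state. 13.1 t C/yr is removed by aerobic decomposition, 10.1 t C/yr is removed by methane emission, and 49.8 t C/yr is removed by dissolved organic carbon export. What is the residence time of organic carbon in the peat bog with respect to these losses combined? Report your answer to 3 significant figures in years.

3210 yr

Total removal = 13.10 + 10.10 + 49.80 = 73.000 t C/yr.
τ = M / ΣF_out = 234000 / 73.000 = 3205 yr.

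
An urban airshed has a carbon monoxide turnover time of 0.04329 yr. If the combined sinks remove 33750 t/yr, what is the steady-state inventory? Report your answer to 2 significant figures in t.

1500 t

τ = M/F ⇒ M = τ × F = 0.04329 × 33750 = 1461 t.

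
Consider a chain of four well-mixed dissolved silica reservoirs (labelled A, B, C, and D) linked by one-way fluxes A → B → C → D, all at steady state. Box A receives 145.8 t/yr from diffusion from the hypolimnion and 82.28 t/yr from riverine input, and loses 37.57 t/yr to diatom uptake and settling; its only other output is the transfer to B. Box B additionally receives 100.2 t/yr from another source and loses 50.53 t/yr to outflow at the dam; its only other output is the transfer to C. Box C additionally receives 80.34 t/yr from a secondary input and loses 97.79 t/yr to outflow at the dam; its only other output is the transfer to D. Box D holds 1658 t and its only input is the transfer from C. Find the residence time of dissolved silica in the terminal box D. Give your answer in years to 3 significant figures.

Box A: F(A→B) = (145.8 + 82.28) − 37.57 = 190.51 t/yr.
Box B: F(B→C) = (190.51 + 100.2) − 50.53 = 240.18 t/yr.
Box C: F(C→D) = (240.18 + 80.34) − 97.79 = 222.73 t/yr.
Box D throughput = its input = 222.73 t/yr; τ = 1658 / 222.73 = 7.444 yr.

7.44 yr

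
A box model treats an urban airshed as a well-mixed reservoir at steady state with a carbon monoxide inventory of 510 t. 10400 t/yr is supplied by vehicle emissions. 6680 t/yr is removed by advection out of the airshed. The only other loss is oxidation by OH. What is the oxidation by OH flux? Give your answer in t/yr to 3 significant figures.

3720 t/yr

At steady state ΣF_in = ΣF_out.
ΣF_in = 10400 t/yr.
Oxidation by OH flux = ΣF_in − (6680) = 10400 − 6680 = 3720 t/yr.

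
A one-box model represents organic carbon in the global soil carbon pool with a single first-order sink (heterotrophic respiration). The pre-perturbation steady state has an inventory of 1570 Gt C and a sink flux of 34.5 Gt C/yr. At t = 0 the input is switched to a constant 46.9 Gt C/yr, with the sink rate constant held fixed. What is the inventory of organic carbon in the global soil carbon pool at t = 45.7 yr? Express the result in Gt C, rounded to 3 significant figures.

Residence time τ = M₀/F₀ = 45.51 yr. The eventual steady state is M_∞ = M₀·(F₁/F₀) = 1570 × 46.9/34.5 = 2134.3 Gt C.
The anomaly ΔM(t) = M(t) − M_∞ decays as ΔM₀·e^(−t/τ) with ΔM₀ = 1570 − 2134.3 = −564.3 Gt C.
At t = 45.7 yr, e^(−t/τ) = e^(−1.004) = 0.3663, so ΔM = −206.7 Gt C and M = 2134.3 − 206.7 = 1927.6 Gt C.

1930 Gt C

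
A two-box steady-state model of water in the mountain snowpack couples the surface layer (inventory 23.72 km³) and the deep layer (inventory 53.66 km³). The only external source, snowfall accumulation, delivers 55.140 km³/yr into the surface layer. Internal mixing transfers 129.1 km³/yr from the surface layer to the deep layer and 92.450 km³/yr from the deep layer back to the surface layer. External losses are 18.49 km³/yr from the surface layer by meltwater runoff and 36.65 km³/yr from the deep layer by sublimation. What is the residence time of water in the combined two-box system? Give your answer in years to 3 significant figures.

Treat the two boxes together as one reservoir: the mixing fluxes between them are internal recycling, so τ = ΣM / Σ(external losses).
M_total = 23.72 + 53.66 = 77.380 km³.
ΣF_external_out = 18.49 + 36.65 = 55.140 km³/yr.
τ = M_total / ΣF_ext = 77.380 / 55.140 = 1.403 yr.

1.40 yr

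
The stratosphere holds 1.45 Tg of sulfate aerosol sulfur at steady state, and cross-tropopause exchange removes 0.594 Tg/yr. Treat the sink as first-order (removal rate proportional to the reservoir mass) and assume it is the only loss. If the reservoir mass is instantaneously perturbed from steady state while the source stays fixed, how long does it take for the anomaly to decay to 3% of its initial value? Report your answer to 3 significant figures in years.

8.56 yr

For a linear reservoir the anomaly decays as exp(−t/τ) with τ = M/F = 1.45/0.594 = 2.441 yr.
exp(−t/τ) = 0.03 ⇒ t = −τ ln(0.03) = 2.441 × 3.507 = 8.560 yr.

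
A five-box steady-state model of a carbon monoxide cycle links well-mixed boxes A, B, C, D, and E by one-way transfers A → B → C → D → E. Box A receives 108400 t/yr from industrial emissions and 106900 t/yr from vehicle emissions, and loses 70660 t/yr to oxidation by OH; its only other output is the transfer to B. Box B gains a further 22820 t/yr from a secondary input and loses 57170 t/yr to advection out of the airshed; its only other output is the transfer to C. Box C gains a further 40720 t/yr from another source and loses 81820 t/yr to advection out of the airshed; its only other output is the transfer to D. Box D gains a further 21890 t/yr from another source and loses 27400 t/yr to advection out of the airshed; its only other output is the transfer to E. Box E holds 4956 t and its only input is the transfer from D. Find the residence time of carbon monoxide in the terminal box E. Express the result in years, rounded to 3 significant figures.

0.0778 yr

Box A: F(A→B) = (108400 + 106900) − 70660 = 144640 t/yr.
Box B: F(B→C) = (144640 + 22820) − 57170 = 110290 t/yr.
Box C: F(C→D) = (110290 + 40720) − 81820 = 69190 t/yr.
Box D: F(D→E) = (69190 + 21890) − 27400 = 63680 t/yr.
Box E throughput = its input = 63680 t/yr; τ = 4956 / 63680 = 0.07783 yr.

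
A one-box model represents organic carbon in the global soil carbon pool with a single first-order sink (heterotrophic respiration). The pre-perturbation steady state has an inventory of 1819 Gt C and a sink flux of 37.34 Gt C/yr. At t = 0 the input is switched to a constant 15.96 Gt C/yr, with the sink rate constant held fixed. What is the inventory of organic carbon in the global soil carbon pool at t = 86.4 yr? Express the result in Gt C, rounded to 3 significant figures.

954 Gt C

τ = M₀/F₀ = 1819/37.34 = 48.71 yr; rate constant k = 1/τ.
New steady state M_∞ = F₁/k = F₁·τ = 15.96 × 48.71 = 777.48 Gt C.
M(t) = M_∞ + (M₀ − M_∞)·e^(−t/τ); t/τ = 86.4/48.71 = 1.774, so e^(−t/τ) = 0.1697.
M(t) = 777.48 + 1042 × 0.1697 = 954.25 Gt C.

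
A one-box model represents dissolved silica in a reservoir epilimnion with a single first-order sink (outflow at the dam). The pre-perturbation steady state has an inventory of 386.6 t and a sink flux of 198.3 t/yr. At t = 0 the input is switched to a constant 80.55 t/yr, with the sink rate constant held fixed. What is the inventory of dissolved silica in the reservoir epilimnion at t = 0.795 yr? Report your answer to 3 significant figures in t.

310 t

τ = M₀/F₀ = 386.6/198.3 = 1.950 yr; rate constant k = 1/τ.
New steady state M_∞ = F₁/k = F₁·τ = 80.55 × 1.950 = 157.04 t.
M(t) = M_∞ + (M₀ − M_∞)·e^(−t/τ); t/τ = 0.795/1.950 = 0.4078, so e^(−t/τ) = 0.6651.
M(t) = 157.04 + 229.6 × 0.6651 = 309.73 t.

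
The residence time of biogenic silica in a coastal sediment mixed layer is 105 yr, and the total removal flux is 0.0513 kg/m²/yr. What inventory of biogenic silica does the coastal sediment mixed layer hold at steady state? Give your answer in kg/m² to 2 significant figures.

5.4 kg/m²

τ = M/F ⇒ M = τ × F = 105 × 0.0513 = 5.386 kg/m².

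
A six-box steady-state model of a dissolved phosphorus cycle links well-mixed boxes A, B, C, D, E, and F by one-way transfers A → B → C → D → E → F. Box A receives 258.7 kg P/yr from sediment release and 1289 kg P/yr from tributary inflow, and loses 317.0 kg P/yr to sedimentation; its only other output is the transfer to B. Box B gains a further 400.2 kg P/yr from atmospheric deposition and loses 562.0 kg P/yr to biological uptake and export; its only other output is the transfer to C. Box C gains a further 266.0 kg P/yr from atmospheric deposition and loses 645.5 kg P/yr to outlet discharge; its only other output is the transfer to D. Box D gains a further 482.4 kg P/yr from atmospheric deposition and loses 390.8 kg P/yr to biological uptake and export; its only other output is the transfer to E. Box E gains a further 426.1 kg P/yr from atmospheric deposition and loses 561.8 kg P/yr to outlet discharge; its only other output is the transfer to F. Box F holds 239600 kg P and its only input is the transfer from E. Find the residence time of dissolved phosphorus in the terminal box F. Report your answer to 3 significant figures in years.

371 yr

Box A: F(A→B) = (258.7 + 1289) − 317.0 = 1230.7 kg P/yr.
Box B: F(B→C) = (1230.7 + 400.2) − 562.0 = 1068.9 kg P/yr.
Box C: F(C→D) = (1068.9 + 266.0) − 645.5 = 689.40 kg P/yr.
Box D: F(D→E) = (689.40 + 482.4) − 390.8 = 781.00 kg P/yr.
Box E: F(E→F) = (781.00 + 426.1) − 561.8 = 645.30 kg P/yr.
Box F throughput = its input = 645.30 kg P/yr; τ = 239600 / 645.30 = 371.3 yr.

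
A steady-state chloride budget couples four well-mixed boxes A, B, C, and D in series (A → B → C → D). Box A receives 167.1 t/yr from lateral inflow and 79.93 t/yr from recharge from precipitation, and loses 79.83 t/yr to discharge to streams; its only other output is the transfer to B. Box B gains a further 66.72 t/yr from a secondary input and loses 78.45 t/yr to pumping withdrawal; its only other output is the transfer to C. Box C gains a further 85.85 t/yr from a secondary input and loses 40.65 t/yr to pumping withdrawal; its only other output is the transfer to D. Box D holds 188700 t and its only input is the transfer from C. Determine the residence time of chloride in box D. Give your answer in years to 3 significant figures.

940 yr

Box A: F(A→B) = (167.1 + 79.93) − 79.83 = 167.20 t/yr.
Box B: F(B→C) = (167.20 + 66.72) − 78.45 = 155.47 t/yr.
Box C: F(C→D) = (155.47 + 85.85) − 40.65 = 200.67 t/yr.
Box D throughput = its input = 200.67 t/yr; τ = 188700 / 200.67 = 940.3 yr.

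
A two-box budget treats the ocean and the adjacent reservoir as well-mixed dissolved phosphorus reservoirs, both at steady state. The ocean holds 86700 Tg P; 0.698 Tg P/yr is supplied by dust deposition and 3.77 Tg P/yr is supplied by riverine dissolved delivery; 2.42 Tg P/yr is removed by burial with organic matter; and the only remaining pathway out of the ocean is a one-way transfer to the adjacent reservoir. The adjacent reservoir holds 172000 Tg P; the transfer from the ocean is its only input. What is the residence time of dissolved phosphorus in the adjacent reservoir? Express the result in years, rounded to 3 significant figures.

84000 yr

Balance the ocean: ΣF_in = 0.698 + 3.77 = 4.4680 Tg P/yr.
Transfer to the adjacent reservoir = ΣF_in − (2.42) = 2.0480 Tg P/yr.
At steady state the output of the adjacent reservoir equals its input, 2.0480 Tg P/yr.
τ = M / F = 172000 / 2.0480 = 83980 yr.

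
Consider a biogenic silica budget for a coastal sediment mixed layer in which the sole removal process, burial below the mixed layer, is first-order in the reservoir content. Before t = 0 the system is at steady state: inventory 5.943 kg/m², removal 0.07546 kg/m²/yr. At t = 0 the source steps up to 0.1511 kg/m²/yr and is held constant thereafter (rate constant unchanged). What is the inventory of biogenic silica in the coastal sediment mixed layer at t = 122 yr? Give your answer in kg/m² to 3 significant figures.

10.6 kg/m²

τ = M₀/F₀ = 5.943/0.07546 = 78.76 yr; rate constant k = 1/τ.
New steady state M_∞ = F₁/k = F₁·τ = 0.1511 × 78.76 = 11.900 kg/m².
M(t) = M_∞ + (M₀ − M_∞)·e^(−t/τ); t/τ = 122/78.76 = 1.549, so e^(−t/τ) = 0.2124.
M(t) = 11.900 − 5.957 × 0.2124 = 10.635 kg/m².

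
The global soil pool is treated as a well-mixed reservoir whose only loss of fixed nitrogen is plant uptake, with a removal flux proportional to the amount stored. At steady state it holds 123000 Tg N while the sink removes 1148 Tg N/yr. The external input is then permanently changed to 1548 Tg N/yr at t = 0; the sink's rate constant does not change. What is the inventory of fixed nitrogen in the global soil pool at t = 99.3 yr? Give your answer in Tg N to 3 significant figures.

The sink rate constant is k = F₀/M₀ = 1148/123000 = 0.009333 yr⁻¹.
Solving dM/dt = F₁ − kM with M(0) = M₀ gives M(t) = F₁/k + (M₀ − F₁/k)·e^(−kt).
F₁/k = 1548/0.009333 = 165860 Tg N; kt = 0.009333 × 99.3 = 0.9268, e^(−kt) = 0.3958.
M(99.3) = 165860 + (123000 − 165860) × 0.3958 = 165860 − 16960 = 148890 Tg N.

149000 Tg N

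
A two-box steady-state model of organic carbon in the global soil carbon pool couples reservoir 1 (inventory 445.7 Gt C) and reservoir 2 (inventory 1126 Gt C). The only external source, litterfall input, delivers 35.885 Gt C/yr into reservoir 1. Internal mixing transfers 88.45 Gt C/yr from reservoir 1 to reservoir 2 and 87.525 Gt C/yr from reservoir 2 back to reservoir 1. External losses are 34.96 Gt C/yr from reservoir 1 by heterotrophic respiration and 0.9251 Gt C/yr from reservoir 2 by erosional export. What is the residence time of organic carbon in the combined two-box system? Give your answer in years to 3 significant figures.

Treat the two boxes together as one reservoir: the mixing fluxes between them are internal recycling, so τ = ΣM / Σ(external losses).
M_total = 445.7 + 1126 = 1571.7 Gt C.
ΣF_external_out = 34.96 + 0.9251 = 35.885 Gt C/yr.
τ = M_total / ΣF_ext = 1571.7 / 35.885 = 43.80 yr.

43.8 yr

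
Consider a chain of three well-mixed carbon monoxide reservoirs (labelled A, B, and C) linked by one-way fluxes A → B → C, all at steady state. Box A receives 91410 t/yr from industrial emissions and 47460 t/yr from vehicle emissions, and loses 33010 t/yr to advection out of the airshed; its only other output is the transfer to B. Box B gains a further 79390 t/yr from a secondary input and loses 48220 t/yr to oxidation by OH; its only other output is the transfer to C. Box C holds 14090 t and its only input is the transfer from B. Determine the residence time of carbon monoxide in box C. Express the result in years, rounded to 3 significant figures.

0.103 yr

Box A: F(A→B) = (91410 + 47460) − 33010 = 105860 t/yr.
Box B: F(B→C) = (105860 + 79390) − 48220 = 137030 t/yr.
Box C throughput = its input = 137030 t/yr; τ = 14090 / 137030 = 0.1028 yr.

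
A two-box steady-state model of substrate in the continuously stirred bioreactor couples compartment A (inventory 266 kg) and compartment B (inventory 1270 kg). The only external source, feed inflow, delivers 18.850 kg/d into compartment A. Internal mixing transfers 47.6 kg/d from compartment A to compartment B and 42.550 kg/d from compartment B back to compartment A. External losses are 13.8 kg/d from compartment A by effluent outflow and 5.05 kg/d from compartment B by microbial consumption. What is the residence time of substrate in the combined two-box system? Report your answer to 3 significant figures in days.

81.5 d

For the system as a whole, the A↔B exchange is internal and contributes nothing to the throughput; only the external sinks remove mass.
M_total = 266 + 1270 = 1536.0 kg.
ΣF_external_out = 13.8 + 5.05 = 18.850 kg/d.
τ = M_total / ΣF_ext = 1536.0 / 18.850 = 81.49 d.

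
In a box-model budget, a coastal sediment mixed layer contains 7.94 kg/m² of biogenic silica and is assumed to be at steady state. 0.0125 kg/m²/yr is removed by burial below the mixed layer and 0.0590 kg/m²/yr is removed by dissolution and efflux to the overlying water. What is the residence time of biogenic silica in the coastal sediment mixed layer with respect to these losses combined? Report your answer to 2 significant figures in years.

Total removal = 0.01250 + 0.05900 = 0.071500 kg/m²/yr.
τ = M / ΣF_out = 7.94 / 0.071500 = 111.0 yr.

110 yr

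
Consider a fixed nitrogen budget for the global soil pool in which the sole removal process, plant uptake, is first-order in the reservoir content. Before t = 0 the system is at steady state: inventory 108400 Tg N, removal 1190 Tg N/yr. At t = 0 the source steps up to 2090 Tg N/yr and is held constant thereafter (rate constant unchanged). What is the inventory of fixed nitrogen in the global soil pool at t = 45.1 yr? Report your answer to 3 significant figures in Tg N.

τ = M₀/F₀ = 108400/1190 = 91.09 yr; rate constant k = 1/τ.
New steady state M_∞ = F₁/k = F₁·τ = 2090 × 91.09 = 190380 Tg N.
M(t) = M_∞ + (M₀ − M_∞)·e^(−t/τ); t/τ = 45.1/91.09 = 0.4951, so e^(−t/τ) = 0.6095.
M(t) = 190380 − 81980 × 0.6095 = 140410 Tg N.

140000 Tg N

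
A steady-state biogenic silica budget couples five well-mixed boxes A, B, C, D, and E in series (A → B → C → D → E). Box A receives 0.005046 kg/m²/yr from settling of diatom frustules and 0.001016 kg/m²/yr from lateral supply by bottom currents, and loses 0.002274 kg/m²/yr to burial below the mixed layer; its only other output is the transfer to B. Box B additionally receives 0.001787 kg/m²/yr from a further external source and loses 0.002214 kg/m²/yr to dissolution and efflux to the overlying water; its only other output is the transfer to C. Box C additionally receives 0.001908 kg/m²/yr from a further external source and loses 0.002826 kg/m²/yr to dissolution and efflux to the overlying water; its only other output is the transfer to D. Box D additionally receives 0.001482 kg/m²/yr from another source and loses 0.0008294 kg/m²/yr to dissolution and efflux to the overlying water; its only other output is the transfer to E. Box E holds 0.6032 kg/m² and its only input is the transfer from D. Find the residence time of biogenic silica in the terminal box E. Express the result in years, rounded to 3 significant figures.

Box A: F(A→B) = (0.005046 + 0.001016) − 0.002274 = 0.0037880 kg/m²/yr.
Box B: F(B→C) = (0.0037880 + 0.001787) − 0.002214 = 0.0033610 kg/m²/yr.
Box C: F(C→D) = (0.0033610 + 0.001908) − 0.002826 = 0.0024430 kg/m²/yr.
Box D: F(D→E) = (0.0024430 + 0.001482) − 0.0008294 = 0.0030956 kg/m²/yr.
Box E throughput = its input = 0.0030956 kg/m²/yr; τ = 0.6032 / 0.0030956 = 194.9 yr.

195 yr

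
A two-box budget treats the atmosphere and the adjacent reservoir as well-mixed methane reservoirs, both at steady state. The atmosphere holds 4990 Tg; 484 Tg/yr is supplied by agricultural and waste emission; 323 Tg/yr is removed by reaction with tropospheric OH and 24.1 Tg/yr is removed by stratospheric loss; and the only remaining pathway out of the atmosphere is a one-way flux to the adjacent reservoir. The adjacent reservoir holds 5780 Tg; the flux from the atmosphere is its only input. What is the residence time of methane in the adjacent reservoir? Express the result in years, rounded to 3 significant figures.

42.2 yr

Balance the atmosphere: ΣF_in = 484.00 Tg/yr.
Flux to the adjacent reservoir = ΣF_in − (323 + 24.1) = 136.90 Tg/yr.
At steady state the output of the adjacent reservoir equals its input, 136.90 Tg/yr.
τ = M / F = 5780 / 136.90 = 42.22 yr.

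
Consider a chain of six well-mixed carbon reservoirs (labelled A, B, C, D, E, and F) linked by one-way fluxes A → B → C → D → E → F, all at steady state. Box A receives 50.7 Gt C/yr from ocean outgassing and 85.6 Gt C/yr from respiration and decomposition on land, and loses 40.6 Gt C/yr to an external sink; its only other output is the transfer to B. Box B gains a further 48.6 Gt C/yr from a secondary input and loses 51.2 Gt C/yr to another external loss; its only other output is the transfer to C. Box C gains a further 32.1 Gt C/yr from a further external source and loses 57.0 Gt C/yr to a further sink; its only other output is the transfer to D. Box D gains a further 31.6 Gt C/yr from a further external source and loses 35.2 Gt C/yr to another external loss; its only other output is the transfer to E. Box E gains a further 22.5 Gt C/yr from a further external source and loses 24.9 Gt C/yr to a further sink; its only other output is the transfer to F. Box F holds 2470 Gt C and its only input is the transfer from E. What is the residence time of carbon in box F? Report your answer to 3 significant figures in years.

39.7 yr

Box A: F(A→B) = (50.7 + 85.6) − 40.6 = 95.700 Gt C/yr.
Box B: F(B→C) = (95.700 + 48.6) − 51.2 = 93.100 Gt C/yr.
Box C: F(C→D) = (93.100 + 32.1) − 57.0 = 68.200 Gt C/yr.
Box D: F(D→E) = (68.200 + 31.6) − 35.2 = 64.600 Gt C/yr.
Box E: F(E→F) = (64.600 + 22.5) − 24.9 = 62.200 Gt C/yr.
Box F throughput = its input = 62.200 Gt C/yr; τ = 2470 / 62.200 = 39.71 yr.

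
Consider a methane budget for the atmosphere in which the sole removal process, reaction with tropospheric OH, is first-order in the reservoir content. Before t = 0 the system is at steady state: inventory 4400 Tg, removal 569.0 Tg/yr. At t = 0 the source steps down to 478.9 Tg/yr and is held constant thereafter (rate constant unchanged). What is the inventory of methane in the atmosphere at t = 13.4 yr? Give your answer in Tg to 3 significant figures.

The sink rate constant is k = F₀/M₀ = 569.0/4400 = 0.1293 yr⁻¹.
Solving dM/dt = F₁ − kM with M(0) = M₀ gives M(t) = F₁/k + (M₀ − F₁/k)·e^(−kt).
F₁/k = 478.9/0.1293 = 3703.3 Tg; kt = 0.1293 × 13.4 = 1.733, e^(−kt) = 0.1768.
M(13.4) = 3703.3 + (4400 − 3703.3) × 0.1768 = 3703.3 + 123.2 = 3826.4 Tg.

3830 Tg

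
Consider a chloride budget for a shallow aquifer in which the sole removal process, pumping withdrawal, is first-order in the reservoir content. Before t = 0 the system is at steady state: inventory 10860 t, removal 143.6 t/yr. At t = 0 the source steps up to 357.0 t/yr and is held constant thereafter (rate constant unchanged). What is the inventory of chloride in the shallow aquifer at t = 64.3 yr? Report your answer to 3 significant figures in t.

20100 t

Residence time τ = M₀/F₀ = 75.63 yr. The eventual steady state is M_∞ = M₀·(F₁/F₀) = 10860 × 357.0/143.6 = 26999 t.
The anomaly ΔM(t) = M(t) − M_∞ decays as ΔM₀·e^(−t/τ) with ΔM₀ = 10860 − 26999 = −16140 t.
At t = 64.3 yr, e^(−t/τ) = e^(−0.8502) = 0.4273, so ΔM = −6896 t and M = 26999 − 6896 = 20102 t.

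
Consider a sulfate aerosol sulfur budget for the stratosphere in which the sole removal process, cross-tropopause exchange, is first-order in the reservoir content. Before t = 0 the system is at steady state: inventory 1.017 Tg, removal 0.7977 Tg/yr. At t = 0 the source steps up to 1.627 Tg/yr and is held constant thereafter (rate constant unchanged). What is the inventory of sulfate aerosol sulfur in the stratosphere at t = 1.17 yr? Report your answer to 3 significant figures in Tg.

1.65 Tg

τ = M₀/F₀ = 1.017/0.7977 = 1.275 yr; rate constant k = 1/τ.
New steady state M_∞ = F₁/k = F₁·τ = 1.627 × 1.275 = 2.0743 Tg.
M(t) = M_∞ + (M₀ − M_∞)·e^(−t/τ); t/τ = 1.17/1.275 = 0.9177, so e^(−t/τ) = 0.3994.
M(t) = 2.0743 − 1.057 × 0.3994 = 1.6520 Tg.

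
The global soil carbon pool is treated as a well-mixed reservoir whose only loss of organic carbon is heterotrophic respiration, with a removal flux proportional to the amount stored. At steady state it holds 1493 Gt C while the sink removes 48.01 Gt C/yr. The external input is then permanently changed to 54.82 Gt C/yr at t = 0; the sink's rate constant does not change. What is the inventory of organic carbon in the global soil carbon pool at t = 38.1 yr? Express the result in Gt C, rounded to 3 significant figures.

The sink rate constant is k = F₀/M₀ = 48.01/1493 = 0.03216 yr⁻¹.
Solving dM/dt = F₁ − kM with M(0) = M₀ gives M(t) = F₁/k + (M₀ − F₁/k)·e^(−kt).
F₁/k = 54.82/0.03216 = 1704.8 Gt C; kt = 0.03216 × 38.1 = 1.225, e^(−kt) = 0.2937.
M(38.1) = 1704.8 + (1493 − 1704.8) × 0.2937 = 1704.8 − 62.20 = 1642.6 Gt C.

1640 Gt C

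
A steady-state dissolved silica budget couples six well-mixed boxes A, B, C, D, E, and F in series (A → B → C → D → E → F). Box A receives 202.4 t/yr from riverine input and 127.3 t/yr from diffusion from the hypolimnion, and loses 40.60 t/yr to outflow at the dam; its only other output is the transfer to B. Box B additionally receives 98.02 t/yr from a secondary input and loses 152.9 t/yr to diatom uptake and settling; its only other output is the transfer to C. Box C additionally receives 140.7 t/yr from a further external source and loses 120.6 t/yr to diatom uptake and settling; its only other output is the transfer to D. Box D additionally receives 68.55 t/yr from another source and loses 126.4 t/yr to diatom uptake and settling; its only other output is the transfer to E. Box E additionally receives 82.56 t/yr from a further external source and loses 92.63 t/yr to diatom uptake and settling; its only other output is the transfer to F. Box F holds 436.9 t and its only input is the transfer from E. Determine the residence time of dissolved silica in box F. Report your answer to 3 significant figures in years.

Box A: F(A→B) = (202.4 + 127.3) − 40.60 = 289.10 t/yr.
Box B: F(B→C) = (289.10 + 98.02) − 152.9 = 234.22 t/yr.
Box C: F(C→D) = (234.22 + 140.7) − 120.6 = 254.32 t/yr.
Box D: F(D→E) = (254.32 + 68.55) − 126.4 = 196.47 t/yr.
Box E: F(E→F) = (196.47 + 82.56) − 92.63 = 186.40 t/yr.
Box F throughput = its input = 186.40 t/yr; τ = 436.9 / 186.40 = 2.344 yr.

2.34 yr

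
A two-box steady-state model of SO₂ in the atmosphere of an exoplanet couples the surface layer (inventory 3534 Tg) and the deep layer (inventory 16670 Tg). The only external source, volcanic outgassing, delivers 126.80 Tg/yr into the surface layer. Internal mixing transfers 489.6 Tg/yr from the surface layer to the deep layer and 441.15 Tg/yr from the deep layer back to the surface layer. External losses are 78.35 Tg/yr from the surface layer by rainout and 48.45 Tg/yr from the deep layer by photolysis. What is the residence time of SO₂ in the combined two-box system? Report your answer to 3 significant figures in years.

For the system as a whole, the A↔B exchange is internal and contributes nothing to the throughput; only the external sinks remove mass.
M_total = 3534 + 16670 = 20204 Tg.
ΣF_external_out = 78.35 + 48.45 = 126.80 Tg/yr.
τ = M_total / ΣF_ext = 20204 / 126.80 = 159.3 yr.

159 yr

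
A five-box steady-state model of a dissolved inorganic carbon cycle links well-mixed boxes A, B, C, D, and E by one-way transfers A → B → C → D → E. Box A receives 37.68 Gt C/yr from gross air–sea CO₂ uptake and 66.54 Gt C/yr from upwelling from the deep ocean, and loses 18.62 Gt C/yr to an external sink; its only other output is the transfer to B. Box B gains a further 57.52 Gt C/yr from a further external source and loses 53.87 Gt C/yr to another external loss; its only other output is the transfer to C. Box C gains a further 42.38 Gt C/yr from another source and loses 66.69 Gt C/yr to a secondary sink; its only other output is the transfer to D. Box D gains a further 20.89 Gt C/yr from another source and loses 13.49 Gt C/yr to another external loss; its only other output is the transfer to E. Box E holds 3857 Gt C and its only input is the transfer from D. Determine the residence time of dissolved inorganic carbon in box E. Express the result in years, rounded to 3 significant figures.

53.3 yr

Box A: F(A→B) = (37.68 + 66.54) − 18.62 = 85.600 Gt C/yr.
Box B: F(B→C) = (85.600 + 57.52) − 53.87 = 89.250 Gt C/yr.
Box C: F(C→D) = (89.250 + 42.38) − 66.69 = 64.940 Gt C/yr.
Box D: F(D→E) = (64.940 + 20.89) − 13.49 = 72.340 Gt C/yr.
Box E throughput = its input = 72.340 Gt C/yr; τ = 3857 / 72.340 = 53.32 yr.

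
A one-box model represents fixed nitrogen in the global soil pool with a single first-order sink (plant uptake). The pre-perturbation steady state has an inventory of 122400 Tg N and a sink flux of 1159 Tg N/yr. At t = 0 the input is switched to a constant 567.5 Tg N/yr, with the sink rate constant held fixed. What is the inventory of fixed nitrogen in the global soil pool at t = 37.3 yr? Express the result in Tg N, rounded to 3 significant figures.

Residence time τ = M₀/F₀ = 105.6 yr. The eventual steady state is M_∞ = M₀·(F₁/F₀) = 122400 × 567.5/1159 = 59933 Tg N.
The anomaly ΔM(t) = M(t) − M_∞ decays as ΔM₀·e^(−t/τ) with ΔM₀ = 122400 − 59933 = 62470 Tg N.
At t = 37.3 yr, e^(−t/τ) = e^(−0.3532) = 0.7024, so ΔM = 43880 Tg N and M = 59933 + 43880 = 103810 Tg N.

104000 Tg N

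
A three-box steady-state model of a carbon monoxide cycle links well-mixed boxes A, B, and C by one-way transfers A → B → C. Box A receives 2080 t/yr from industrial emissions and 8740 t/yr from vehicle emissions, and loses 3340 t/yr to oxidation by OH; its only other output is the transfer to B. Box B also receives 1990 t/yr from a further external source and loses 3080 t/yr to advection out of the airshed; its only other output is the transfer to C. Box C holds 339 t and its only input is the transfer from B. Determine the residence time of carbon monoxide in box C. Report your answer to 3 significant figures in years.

Box A: F(A→B) = (2080 + 8740) − 3340 = 7480.0 t/yr.
Box B: F(B→C) = (7480.0 + 1990) − 3080 = 6390.0 t/yr.
Box C throughput = its input = 6390.0 t/yr; τ = 339 / 6390.0 = 0.05305 yr.

0.0531 yr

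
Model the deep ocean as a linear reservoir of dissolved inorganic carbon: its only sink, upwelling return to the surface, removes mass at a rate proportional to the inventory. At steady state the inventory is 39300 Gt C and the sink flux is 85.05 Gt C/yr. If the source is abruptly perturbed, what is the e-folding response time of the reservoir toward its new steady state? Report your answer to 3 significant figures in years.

462 yr

For a linear reservoir the response time equals the residence time τ = M/F.
τ = 39300 / 85.05 = 462.1 yr.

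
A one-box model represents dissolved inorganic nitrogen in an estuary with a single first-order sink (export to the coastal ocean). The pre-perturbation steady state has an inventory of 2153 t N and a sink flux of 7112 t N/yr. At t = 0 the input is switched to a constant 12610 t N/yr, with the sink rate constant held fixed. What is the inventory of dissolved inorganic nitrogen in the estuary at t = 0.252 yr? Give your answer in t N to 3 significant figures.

The sink rate constant is k = F₀/M₀ = 7112/2153 = 3.303 yr⁻¹.
Solving dM/dt = F₁ − kM with M(0) = M₀ gives M(t) = F₁/k + (M₀ − F₁/k)·e^(−kt).
F₁/k = 12610/3.303 = 3817.4 t N; kt = 3.303 × 0.252 = 0.8324, e^(−kt) = 0.4350.
M(0.252) = 3817.4 + (2153 − 3817.4) × 0.4350 = 3817.4 − 724.0 = 3093.4 t N.

3090 t N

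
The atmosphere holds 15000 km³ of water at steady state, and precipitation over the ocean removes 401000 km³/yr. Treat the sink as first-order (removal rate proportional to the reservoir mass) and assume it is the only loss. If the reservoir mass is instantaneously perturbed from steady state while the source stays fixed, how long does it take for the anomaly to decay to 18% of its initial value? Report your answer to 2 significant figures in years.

For a linear reservoir the anomaly decays as exp(−t/τ) with τ = M/F = 15000/401000 = 0.03741 yr.
exp(−t/τ) = 0.18 ⇒ t = −τ ln(0.18) = 0.03741 × 1.715 = 0.06414 yr.

0.064 yr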